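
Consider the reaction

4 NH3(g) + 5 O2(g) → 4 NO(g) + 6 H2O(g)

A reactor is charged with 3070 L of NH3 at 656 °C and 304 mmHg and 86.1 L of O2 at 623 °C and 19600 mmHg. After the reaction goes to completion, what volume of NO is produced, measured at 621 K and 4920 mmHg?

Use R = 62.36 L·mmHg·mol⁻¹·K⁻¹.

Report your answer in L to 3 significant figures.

n(NH3) = PV/RT = (304 × 3070) / (62.36 × 929.15) = 16.11 mol
n(O2) = PV/RT = (19600 × 86.1) / (62.36 × 896.15) = 30.20 mol
For 16.11 mol NH3, stoichiometry requires (5/4) × 16.11 = 20.14 mol O2; 30.20 mol is available, so NH3 is limiting.
n(NO) = (4/4) × 16.11 = 16.11 mol
V(NO) = nRT/P = 16.11 × 62.36 × 621 / 4920 = 126.8 L

127 L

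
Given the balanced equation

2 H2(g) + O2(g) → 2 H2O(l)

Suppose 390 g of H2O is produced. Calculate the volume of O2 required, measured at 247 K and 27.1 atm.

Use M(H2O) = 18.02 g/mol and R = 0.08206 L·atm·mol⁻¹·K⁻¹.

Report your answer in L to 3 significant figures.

8.09 L

n(H2O) = 390.0 / 18.02 = 21.64 mol
n(O2) = (1/2) × 21.64 = 10.82 mol
V = nRT/P = 10.82 × 0.08206 × 247 / 27.1 = 8.093 L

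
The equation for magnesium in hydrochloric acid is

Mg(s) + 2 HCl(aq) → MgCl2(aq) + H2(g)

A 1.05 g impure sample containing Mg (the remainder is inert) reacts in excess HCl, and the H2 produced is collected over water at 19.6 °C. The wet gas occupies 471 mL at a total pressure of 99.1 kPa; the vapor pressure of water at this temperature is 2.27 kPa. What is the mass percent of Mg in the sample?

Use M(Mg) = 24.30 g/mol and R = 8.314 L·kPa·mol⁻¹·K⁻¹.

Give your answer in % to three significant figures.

P(H2) = 99.1 − 2.27 = 96.83 kPa
n(H2) = PV/RT = (96.83 × 0.4710) / (8.314 × 292.75) = 0.01874 mol
n(Mg) = (1/1) × 0.01874 = 0.01874 mol
m(Mg) = 0.01874 × 24.30 = 0.4554 g
%Mg = 0.4554 / 1.05 × 100 = 43.37%

43.4 %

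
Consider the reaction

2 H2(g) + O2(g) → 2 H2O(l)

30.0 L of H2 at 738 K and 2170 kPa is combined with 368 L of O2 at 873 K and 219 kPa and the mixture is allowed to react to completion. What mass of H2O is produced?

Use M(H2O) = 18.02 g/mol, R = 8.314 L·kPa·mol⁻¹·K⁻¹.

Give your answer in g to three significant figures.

n(H2) = PV/RT = (2170 × 30.0) / (8.314 × 738) = 10.61 mol
n(O2) = PV/RT = (219 × 368) / (8.314 × 873) = 11.10 mol
For 10.61 mol H2, stoichiometry requires (1/2) × 10.61 = 5.305 mol O2; 11.10 mol is available, so H2 is limiting.
n(H2O) = (2/2) × 10.61 = 10.61 mol
m(H2O) = 10.61 × 18.02 = 191.2 g

191 g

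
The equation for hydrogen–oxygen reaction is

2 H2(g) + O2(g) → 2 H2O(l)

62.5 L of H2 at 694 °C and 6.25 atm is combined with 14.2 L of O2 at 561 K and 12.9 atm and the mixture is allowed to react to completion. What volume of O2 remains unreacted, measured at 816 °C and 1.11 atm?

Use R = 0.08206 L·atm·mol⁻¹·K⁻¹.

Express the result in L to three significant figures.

n(H2) = PV/RT = (6.25 × 62.5) / (0.08206 × 967.15) = 4.922 mol
n(O2) = PV/RT = (12.9 × 14.2) / (0.08206 × 561) = 3.979 mol
For 4.922 mol H2, stoichiometry requires (1/2) × 4.922 = 2.461 mol O2; 3.979 mol is available, so H2 is limiting.
n(O2) consumed = (1/2) × 4.922 = 2.461 mol; remaining = 3.979 − 2.461 = 1.518 mol
V(O2) = nRT/P = 1.518 × 0.08206 × 1089.15 / 1.11 = 122.2 L

122 L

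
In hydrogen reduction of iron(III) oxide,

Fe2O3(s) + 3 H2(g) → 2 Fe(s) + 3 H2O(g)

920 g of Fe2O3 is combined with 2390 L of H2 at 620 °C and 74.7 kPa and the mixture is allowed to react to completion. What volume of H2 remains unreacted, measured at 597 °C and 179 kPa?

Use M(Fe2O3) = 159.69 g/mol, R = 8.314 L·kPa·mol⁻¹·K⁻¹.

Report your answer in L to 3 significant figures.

273 L

n(Fe2O3) = 920 / 159.69 = 5.761 mol
n(H2) = PV/RT = (74.7 × 2390) / (8.314 × 893.15) = 24.04 mol
For 5.761 mol Fe2O3, stoichiometry requires (3/1) × 5.761 = 17.28 mol H2; 24.04 mol is available, so Fe2O3 is limiting.
n(H2) consumed = (3/1) × 5.761 = 17.28 mol; remaining = 24.04 − 17.28 = 6.760 mol
V(H2) = nRT/P = 6.760 × 8.314 × 870.15 / 179 = 273.2 L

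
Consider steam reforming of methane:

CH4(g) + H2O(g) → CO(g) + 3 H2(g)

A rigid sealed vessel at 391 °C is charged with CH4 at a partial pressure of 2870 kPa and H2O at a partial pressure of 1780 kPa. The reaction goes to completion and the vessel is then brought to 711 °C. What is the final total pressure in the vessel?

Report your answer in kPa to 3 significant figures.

12200 kPa

Because the vessel is rigid and T is held at 391 °C, work the stoichiometry in partial pressures (P_i = n_iRT/V).
P(H2O) required for 2870 kPa of CH4 = (1/1) × 2870 = 2870 kPa; available 1780 kPa, so H2O is limiting.
P(CH4) remaining = 2870 − (1/1) × 1780 = 1090 kPa
P(gaseous products) = (1+3)/1 × 1780 = 7120 kPa
P_total at 391 °C = 1090 + 7120 = 8210 kPa
Scaling to 711 °C: P = 8210 × 984.15/664.15 = 12170 kPa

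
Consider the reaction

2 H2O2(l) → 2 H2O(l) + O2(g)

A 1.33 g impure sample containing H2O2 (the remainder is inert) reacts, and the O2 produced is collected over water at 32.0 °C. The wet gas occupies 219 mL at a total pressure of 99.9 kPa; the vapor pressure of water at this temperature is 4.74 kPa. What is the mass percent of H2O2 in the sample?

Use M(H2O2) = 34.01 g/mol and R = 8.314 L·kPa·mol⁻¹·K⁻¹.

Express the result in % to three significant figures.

42.0 %

P(O2) = 99.9 − 4.74 = 95.16 kPa
n(O2) = PV/RT = (95.16 × 0.2190) / (8.314 × 305.15) = 0.008214 mol
n(H2O2) = (2/1) × 0.008214 = 0.01643 mol
m(H2O2) = 0.01643 × 34.01 = 0.5588 g
%H2O2 = 0.5588 / 1.33 × 100 = 42.02%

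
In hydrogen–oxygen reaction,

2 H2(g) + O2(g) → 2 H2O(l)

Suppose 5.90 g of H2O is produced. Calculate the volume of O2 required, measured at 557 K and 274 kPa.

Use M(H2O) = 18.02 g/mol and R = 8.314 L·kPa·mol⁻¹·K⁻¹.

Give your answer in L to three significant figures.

2.77 L

n(H2O) = 5.900 / 18.02 = 0.3274 mol
n(O2) = (1/2) × 0.3274 = 0.1637 mol
V = nRT/P = 0.1637 × 8.314 × 557 / 274 = 2.767 L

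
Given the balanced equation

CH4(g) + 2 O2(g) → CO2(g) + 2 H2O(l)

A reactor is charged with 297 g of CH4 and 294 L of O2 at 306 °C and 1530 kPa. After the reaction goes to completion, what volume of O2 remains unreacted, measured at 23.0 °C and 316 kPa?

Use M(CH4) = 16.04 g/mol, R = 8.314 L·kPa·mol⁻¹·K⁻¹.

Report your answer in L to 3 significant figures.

n(CH4) = 297 / 16.04 = 18.52 mol
n(O2) = PV/RT = (1530 × 294) / (8.314 × 579.15) = 93.42 mol
For 18.52 mol CH4, stoichiometry requires (2/1) × 18.52 = 37.04 mol O2; 93.42 mol is available, so CH4 is limiting.
n(O2) consumed = (2/1) × 18.52 = 37.04 mol; remaining = 93.42 − 37.04 = 56.38 mol
V(O2) = nRT/P = 56.38 × 8.314 × 296.15 / 316 = 439.3 L

439 L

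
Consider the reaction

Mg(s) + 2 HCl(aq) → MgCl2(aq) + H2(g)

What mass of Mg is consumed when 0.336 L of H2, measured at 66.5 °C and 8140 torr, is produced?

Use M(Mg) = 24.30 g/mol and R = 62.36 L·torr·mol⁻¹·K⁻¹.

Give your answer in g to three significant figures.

n(H2) = PV/RT = (8140 × 0.336) / (62.36 × 339.65) = 0.1291 mol
n(Mg) = (1/1) × 0.1291 = 0.1291 mol
m(Mg) = 0.1291 × 24.30 = 3.137 g

3.14 g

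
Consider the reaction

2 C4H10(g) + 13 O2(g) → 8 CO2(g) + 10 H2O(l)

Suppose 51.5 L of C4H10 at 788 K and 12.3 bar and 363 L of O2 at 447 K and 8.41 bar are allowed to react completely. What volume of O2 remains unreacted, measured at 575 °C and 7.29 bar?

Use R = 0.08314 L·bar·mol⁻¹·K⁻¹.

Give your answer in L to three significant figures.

187 L

n(C4H10) = PV/RT = (12.3 × 51.5) / (0.08314 × 788) = 9.669 mol
n(O2) = PV/RT = (8.41 × 363) / (0.08314 × 447) = 82.15 mol
For 9.669 mol C4H10, stoichiometry requires (13/2) × 9.669 = 62.85 mol O2; 82.15 mol is available, so C4H10 is limiting.
n(O2) consumed = (13/2) × 9.669 = 62.85 mol; remaining = 82.15 − 62.85 = 19.30 mol
V(O2) = nRT/P = 19.30 × 0.08314 × 848.15 / 7.29 = 186.7 L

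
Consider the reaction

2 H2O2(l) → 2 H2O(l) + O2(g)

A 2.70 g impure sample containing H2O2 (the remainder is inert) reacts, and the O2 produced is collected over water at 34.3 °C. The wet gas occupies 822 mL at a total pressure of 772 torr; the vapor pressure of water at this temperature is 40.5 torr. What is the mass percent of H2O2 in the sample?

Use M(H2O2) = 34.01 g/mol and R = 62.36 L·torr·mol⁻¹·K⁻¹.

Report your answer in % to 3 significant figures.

79.0 %

P(O2) = 772 − 40.5 = 731.5 torr
n(O2) = PV/RT = (731.5 × 0.8220) / (62.36 × 307.45) = 0.03136 mol
n(H2O2) = (2/1) × 0.03136 = 0.06272 mol
m(H2O2) = 0.06272 × 34.01 = 2.133 g
%H2O2 = 2.133 / 2.70 × 100 = 79.00%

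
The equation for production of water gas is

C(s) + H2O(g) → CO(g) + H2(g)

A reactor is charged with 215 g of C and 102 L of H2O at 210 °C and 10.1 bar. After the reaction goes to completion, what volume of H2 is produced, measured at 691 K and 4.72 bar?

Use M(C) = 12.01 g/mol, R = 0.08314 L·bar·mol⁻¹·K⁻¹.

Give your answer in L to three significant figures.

n(C) = 215 / 12.01 = 17.90 mol
n(H2O) = PV/RT = (10.1 × 102) / (0.08314 × 483.15) = 25.65 mol
For 17.90 mol C, stoichiometry requires (1/1) × 17.90 = 17.90 mol H2O; 25.65 mol is available, so C is limiting.
n(H2) = (1/1) × 17.90 = 17.90 mol
V(H2) = nRT/P = 17.90 × 0.08314 × 691 / 4.72 = 217.9 L

218 L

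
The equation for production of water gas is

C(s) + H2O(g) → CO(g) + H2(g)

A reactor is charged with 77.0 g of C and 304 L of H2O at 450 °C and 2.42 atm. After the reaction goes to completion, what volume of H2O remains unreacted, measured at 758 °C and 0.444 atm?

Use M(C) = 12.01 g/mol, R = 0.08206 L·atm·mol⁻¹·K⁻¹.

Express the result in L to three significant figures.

1140 L

n(C) = 77.0 / 12.01 = 6.411 mol
n(H2O) = PV/RT = (2.42 × 304) / (0.08206 × 723.15) = 12.40 mol
For 6.411 mol C, stoichiometry requires (1/1) × 6.411 = 6.411 mol H2O; 12.40 mol is available, so C is limiting.
n(H2O) consumed = (1/1) × 6.411 = 6.411 mol; remaining = 12.40 − 6.411 = 5.989 mol
V(H2O) = nRT/P = 5.989 × 0.08206 × 1031.15 / 0.444 = 1141 L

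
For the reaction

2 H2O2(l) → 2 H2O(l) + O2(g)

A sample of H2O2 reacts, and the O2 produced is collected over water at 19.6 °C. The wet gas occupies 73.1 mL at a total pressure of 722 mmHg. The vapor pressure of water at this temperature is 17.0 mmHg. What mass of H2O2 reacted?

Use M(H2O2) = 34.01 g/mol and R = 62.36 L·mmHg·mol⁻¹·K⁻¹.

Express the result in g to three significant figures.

0.192 g

P(O2) = 722 − 17.0 = 705.0 mmHg
n(O2) = PV/RT = (705.0 × 0.07310) / (62.36 × 292.75) = 0.002823 mol
n(H2O2) = (2/1) × 0.002823 = 0.005646 mol
m(H2O2) = 0.005646 × 34.01 = 0.1920 g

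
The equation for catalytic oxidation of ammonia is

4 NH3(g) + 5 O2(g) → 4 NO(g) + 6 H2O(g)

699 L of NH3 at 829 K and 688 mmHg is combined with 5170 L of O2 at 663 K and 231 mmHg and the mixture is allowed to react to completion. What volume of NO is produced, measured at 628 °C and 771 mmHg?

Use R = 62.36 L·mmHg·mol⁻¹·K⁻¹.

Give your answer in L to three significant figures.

n(NH3) = PV/RT = (688 × 699) / (62.36 × 829) = 9.303 mol
n(O2) = PV/RT = (231 × 5170) / (62.36 × 663) = 28.89 mol
For 9.303 mol NH3, stoichiometry requires (5/4) × 9.303 = 11.63 mol O2; 28.89 mol is available, so NH3 is limiting.
n(NO) = (4/4) × 9.303 = 9.303 mol
V(NO) = nRT/P = 9.303 × 62.36 × 901.15 / 771 = 678.1 L

678 L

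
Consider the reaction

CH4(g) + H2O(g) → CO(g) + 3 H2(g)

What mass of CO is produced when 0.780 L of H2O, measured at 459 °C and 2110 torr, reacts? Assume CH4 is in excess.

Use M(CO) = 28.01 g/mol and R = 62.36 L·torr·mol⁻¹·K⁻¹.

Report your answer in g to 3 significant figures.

n(H2O) = PV/RT = (2110 × 0.780) / (62.36 × 732.15) = 0.03605 mol
n(CO) = (1/1) × 0.03605 = 0.03605 mol
m(CO) = 0.03605 × 28.01 = 1.010 g

1.01 g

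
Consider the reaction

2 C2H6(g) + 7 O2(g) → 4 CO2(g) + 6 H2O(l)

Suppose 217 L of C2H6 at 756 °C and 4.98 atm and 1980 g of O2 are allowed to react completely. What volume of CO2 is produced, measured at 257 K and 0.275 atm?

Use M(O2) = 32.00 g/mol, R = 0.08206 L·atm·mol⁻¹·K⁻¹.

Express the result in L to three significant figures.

1960 L

n(C2H6) = PV/RT = (4.98 × 217) / (0.08206 × 1029.15) = 12.80 mol
n(O2) = 1980 / 32.00 = 61.88 mol
For 12.80 mol C2H6, stoichiometry requires (7/2) × 12.80 = 44.80 mol O2; 61.88 mol is available, so C2H6 is limiting.
n(CO2) = (4/2) × 12.80 = 25.60 mol
V(CO2) = nRT/P = 25.60 × 0.08206 × 257 / 0.275 = 1963 L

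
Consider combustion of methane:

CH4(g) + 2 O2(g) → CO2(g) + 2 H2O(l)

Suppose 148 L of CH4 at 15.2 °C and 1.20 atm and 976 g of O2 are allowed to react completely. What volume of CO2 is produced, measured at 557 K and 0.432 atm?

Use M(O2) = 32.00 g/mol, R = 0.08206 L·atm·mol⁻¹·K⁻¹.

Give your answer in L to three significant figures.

794 L

n(CH4) = PV/RT = (1.20 × 148) / (0.08206 × 288.35) = 7.506 mol
n(O2) = 976 / 32.00 = 30.50 mol
For 7.506 mol CH4, stoichiometry requires (2/1) × 7.506 = 15.01 mol O2; 30.50 mol is available, so CH4 is limiting.
n(CO2) = (1/1) × 7.506 = 7.506 mol
V(CO2) = nRT/P = 7.506 × 0.08206 × 557 / 0.432 = 794.2 L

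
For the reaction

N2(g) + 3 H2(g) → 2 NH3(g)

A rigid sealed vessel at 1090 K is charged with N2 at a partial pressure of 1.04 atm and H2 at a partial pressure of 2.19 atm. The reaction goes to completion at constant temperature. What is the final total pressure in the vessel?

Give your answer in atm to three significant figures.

1.77 atm

Because the vessel is rigid and T is held at 1090 K, work the stoichiometry in partial pressures (P_i = n_iRT/V).
P(H2) required for 1.04 atm of N2 = (3/1) × 1.04 = 3.120 atm; available 2.19 atm, so H2 is limiting.
P(N2) remaining = 1.04 − (1/3) × 2.19 = 0.3100 atm
P(gaseous products) = (2)/3 × 2.19 = 1.460 atm
P_total at 1090 K = 0.3100 + 1.460 = 1.770 atm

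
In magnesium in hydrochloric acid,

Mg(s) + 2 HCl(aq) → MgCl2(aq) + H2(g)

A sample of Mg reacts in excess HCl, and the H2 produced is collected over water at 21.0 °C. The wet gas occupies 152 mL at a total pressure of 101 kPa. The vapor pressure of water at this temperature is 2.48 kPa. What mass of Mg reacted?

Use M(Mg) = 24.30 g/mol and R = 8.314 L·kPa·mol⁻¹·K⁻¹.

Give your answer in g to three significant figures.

P(H2) = 101 − 2.48 = 98.52 kPa
n(H2) = PV/RT = (98.52 × 0.1520) / (8.314 × 294.15) = 0.006123 mol
n(Mg) = (1/1) × 0.006123 = 0.006123 mol
m(Mg) = 0.006123 × 24.30 = 0.1488 g

0.149 g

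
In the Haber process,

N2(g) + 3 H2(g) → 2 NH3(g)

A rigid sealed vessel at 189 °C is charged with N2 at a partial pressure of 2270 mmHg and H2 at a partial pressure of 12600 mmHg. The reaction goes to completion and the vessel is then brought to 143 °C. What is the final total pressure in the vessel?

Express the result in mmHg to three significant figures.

Because the vessel is rigid and T is held at 189 °C, work the stoichiometry in partial pressures (P_i = n_iRT/V).
P(H2) required for 2270 mmHg of N2 = (3/1) × 2270 = 6810 mmHg; available 12600 mmHg, so N2 is limiting.
P(H2) remaining = 12600 − (3/1) × 2270 = 5790 mmHg
P(gaseous products) = (2)/1 × 2270 = 4540 mmHg
P_total at 189 °C = 5790 + 4540 = 10330 mmHg
Scaling to 143 °C: P = 10330 × 416.15/462.15 = 9302 mmHg

9300 mmHg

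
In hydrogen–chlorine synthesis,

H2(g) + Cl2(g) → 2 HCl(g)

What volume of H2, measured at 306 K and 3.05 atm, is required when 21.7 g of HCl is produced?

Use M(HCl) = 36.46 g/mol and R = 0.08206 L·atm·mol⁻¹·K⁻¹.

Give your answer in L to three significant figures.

2.45 L

n(HCl) = 21.70 / 36.46 = 0.5952 mol
n(H2) = (1/2) × 0.5952 = 0.2976 mol
V = nRT/P = 0.2976 × 0.08206 × 306 / 3.05 = 2.450 L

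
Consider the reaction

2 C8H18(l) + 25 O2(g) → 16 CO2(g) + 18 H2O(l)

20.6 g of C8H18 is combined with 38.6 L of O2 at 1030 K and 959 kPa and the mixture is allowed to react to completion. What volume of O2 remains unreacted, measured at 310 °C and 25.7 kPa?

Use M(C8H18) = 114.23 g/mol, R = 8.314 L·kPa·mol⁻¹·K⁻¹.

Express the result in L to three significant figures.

n(C8H18) = 20.6 / 114.23 = 0.1803 mol
n(O2) = PV/RT = (959 × 38.6) / (8.314 × 1030) = 4.323 mol
For 0.1803 mol C8H18, stoichiometry requires (25/2) × 0.1803 = 2.254 mol O2; 4.323 mol is available, so C8H18 is limiting.
n(O2) consumed = (25/2) × 0.1803 = 2.254 mol; remaining = 4.323 − 2.254 = 2.069 mol
V(O2) = nRT/P = 2.069 × 8.314 × 583.15 / 25.7 = 390.3 L

390 L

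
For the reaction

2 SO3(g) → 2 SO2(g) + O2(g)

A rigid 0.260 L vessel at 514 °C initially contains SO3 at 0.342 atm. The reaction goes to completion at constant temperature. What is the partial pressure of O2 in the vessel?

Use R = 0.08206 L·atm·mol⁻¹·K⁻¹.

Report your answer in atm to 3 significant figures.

0.171 atm

n(SO3)₀ = PV/RT = (0.342 × 0.260) / (0.08206 × 787.15) = 0.001377 mol
n(O2) = (1/2) × 0.001377 = 0.0006885 mol
P(O2) = nRT/V = 0.0006885 × 0.08206 × 787.15 / 0.260 = 0.1710 atm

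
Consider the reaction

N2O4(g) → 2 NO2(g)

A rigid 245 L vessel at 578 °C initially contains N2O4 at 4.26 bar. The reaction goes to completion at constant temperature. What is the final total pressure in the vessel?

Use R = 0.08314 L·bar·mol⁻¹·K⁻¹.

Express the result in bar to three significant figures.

At constant T and V, P ∝ n(gas): 1 mol gas → 2 mol gas.
P_final = (2/1) × 4.26 = 8.520 bar

8.52 bar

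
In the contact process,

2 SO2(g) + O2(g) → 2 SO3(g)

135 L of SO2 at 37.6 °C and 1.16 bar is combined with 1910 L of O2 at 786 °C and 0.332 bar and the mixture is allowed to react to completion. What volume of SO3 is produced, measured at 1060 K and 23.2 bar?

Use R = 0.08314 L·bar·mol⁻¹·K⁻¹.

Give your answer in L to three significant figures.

23.0 L

n(SO2) = PV/RT = (1.16 × 135) / (0.08314 × 310.75) = 6.061 mol
n(O2) = PV/RT = (0.332 × 1910) / (0.08314 × 1059.15) = 7.201 mol
For 6.061 mol SO2, stoichiometry requires (1/2) × 6.061 = 3.030 mol O2; 7.201 mol is available, so SO2 is limiting.
n(SO3) = (2/2) × 6.061 = 6.061 mol
V(SO3) = nRT/P = 6.061 × 0.08314 × 1060 / 23.2 = 23.02 L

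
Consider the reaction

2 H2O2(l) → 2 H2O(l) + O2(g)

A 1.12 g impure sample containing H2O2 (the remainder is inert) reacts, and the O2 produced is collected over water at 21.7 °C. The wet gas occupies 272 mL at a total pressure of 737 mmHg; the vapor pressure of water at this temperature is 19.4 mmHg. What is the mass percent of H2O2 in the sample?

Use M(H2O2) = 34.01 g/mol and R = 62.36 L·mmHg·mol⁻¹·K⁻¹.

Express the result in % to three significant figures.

64.5 %

P(O2) = 737 − 19.4 = 717.6 mmHg
n(O2) = PV/RT = (717.6 × 0.2720) / (62.36 × 294.85) = 0.01062 mol
n(H2O2) = (2/1) × 0.01062 = 0.02124 mol
m(H2O2) = 0.02124 × 34.01 = 0.7224 g
%H2O2 = 0.7224 / 1.12 × 100 = 64.50%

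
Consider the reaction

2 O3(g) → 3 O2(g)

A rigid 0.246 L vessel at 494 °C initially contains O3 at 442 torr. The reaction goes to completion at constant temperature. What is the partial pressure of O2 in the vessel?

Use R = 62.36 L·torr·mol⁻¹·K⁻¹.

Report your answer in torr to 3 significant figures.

663 torr

n(O3)₀ = PV/RT = (442 × 0.246) / (62.36 × 767.15) = 0.002273 mol
n(O2) = (3/2) × 0.002273 = 0.003409 mol
P(O2) = nRT/V = 0.003409 × 62.36 × 767.15 / 0.246 = 662.9 torr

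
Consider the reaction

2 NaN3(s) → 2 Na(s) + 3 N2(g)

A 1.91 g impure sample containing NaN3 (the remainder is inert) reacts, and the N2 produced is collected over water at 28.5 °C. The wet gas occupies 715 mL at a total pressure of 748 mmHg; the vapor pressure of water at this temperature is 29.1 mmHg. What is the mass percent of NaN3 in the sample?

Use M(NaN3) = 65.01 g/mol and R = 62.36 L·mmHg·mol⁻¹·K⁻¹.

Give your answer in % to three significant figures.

62.0 %

P(N2) = 748 − 29.1 = 718.9 mmHg
n(N2) = PV/RT = (718.9 × 0.7150) / (62.36 × 301.65) = 0.02733 mol
n(NaN3) = (2/3) × 0.02733 = 0.01822 mol
m(NaN3) = 0.01822 × 65.01 = 1.184 g
%NaN3 = 1.184 / 1.91 × 100 = 61.99%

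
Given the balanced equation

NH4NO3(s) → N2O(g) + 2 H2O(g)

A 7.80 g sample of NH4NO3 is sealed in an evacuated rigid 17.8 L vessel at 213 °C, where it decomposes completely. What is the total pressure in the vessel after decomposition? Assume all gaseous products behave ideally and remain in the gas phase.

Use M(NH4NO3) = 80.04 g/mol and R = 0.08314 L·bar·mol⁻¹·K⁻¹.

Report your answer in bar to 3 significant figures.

n(NH4NO3) = 7.80 / 80.04 = 0.09745 mol
n(gas produced) = (3/1) × 0.09745 = 0.2923 mol
P = nRT/V = 0.2923 × 0.08314 × 486.15 / 17.8 = 0.6637 bar

0.664 bar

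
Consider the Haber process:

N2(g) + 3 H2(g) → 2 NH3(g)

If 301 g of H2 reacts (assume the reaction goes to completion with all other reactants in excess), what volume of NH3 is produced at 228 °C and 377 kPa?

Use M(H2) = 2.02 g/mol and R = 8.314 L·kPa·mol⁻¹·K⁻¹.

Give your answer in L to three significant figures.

n(H2) = 301.0 / 2.02 = 149.0 mol
n(NH3) = (2/3) × 149.0 = 99.33 mol
V = nRT/P = 99.33 × 8.314 × 501.15 / 377 = 1098 L

1100 L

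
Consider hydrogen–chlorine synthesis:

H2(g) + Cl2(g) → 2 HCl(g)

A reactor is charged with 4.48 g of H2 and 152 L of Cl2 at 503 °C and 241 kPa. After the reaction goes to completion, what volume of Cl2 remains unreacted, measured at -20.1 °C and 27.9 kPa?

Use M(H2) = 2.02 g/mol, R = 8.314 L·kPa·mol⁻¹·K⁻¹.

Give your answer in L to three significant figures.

261 L

n(H2) = 4.48 / 2.02 = 2.218 mol
n(Cl2) = PV/RT = (241 × 152) / (8.314 × 776.15) = 5.677 mol
For 2.218 mol H2, stoichiometry requires (1/1) × 2.218 = 2.218 mol Cl2; 5.677 mol is available, so H2 is limiting.
n(Cl2) consumed = (1/1) × 2.218 = 2.218 mol; remaining = 5.677 − 2.218 = 3.459 mol
V(Cl2) = nRT/P = 3.459 × 8.314 × 253.05 / 27.9 = 260.8 L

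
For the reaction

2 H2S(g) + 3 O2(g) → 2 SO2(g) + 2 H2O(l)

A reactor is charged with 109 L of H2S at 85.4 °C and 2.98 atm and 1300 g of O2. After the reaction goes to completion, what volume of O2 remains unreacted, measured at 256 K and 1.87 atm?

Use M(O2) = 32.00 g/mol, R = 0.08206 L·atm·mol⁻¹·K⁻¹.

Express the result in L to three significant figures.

270 L

n(H2S) = PV/RT = (2.98 × 109) / (0.08206 × 358.55) = 11.04 mol
n(O2) = 1300 / 32.00 = 40.62 mol
For 11.04 mol H2S, stoichiometry requires (3/2) × 11.04 = 16.56 mol O2; 40.62 mol is available, so H2S is limiting.
n(O2) consumed = (3/2) × 11.04 = 16.56 mol; remaining = 40.62 − 16.56 = 24.06 mol
V(O2) = nRT/P = 24.06 × 0.08206 × 256 / 1.87 = 270.3 L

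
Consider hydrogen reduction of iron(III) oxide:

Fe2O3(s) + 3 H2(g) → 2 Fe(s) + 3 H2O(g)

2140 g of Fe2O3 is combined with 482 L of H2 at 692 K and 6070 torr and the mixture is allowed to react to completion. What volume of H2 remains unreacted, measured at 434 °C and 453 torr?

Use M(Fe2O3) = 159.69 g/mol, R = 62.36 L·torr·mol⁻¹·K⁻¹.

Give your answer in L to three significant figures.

n(Fe2O3) = 2140 / 159.69 = 13.40 mol
n(H2) = PV/RT = (6070 × 482) / (62.36 × 692) = 67.80 mol
For 13.40 mol Fe2O3, stoichiometry requires (3/1) × 13.40 = 40.20 mol H2; 67.80 mol is available, so Fe2O3 is limiting.
n(H2) consumed = (3/1) × 13.40 = 40.20 mol; remaining = 67.80 − 40.20 = 27.60 mol
V(H2) = nRT/P = 27.60 × 62.36 × 707.15 / 453 = 2687 L

2690 L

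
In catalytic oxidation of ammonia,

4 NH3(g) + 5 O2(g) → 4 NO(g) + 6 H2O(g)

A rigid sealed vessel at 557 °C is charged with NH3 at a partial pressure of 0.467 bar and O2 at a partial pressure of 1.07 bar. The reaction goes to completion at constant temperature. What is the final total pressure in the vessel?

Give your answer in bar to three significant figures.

At constant V, partial pressures at 557 °C are proportional to moles, so apply stoichiometry directly to pressures.
P(O2) required for 0.467 bar of NH3 = (5/4) × 0.467 = 0.5837 bar; available 1.07 bar, so NH3 is limiting.
P(O2) remaining = 1.07 − (5/4) × 0.467 = 0.4863 bar
P(gaseous products) = (4+6)/4 × 0.467 = 1.167 bar
P_total at 557 °C = 0.4863 + 1.167 = 1.653 bar

1.65 bar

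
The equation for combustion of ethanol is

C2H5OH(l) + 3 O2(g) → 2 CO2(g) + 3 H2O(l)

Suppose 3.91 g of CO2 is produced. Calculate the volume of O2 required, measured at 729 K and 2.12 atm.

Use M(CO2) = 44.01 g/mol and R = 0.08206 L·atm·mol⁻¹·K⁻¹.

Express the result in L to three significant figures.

3.76 L

n(CO2) = 3.910 / 44.01 = 0.08884 mol
n(O2) = (3/2) × 0.08884 = 0.1333 mol
V = nRT/P = 0.1333 × 0.08206 × 729 / 2.12 = 3.761 L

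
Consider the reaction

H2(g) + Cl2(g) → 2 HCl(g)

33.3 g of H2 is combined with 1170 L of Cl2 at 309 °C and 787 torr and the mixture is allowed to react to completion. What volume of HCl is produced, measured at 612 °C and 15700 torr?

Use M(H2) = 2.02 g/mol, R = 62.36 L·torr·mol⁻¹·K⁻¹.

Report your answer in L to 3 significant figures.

116 L

n(H2) = 33.3 / 2.02 = 16.49 mol
n(Cl2) = PV/RT = (787 × 1170) / (62.36 × 582.15) = 25.36 mol
For 16.49 mol H2, stoichiometry requires (1/1) × 16.49 = 16.49 mol Cl2; 25.36 mol is available, so H2 is limiting.
n(HCl) = (2/1) × 16.49 = 32.98 mol
V(HCl) = nRT/P = 32.98 × 62.36 × 885.15 / 15700 = 116.0 L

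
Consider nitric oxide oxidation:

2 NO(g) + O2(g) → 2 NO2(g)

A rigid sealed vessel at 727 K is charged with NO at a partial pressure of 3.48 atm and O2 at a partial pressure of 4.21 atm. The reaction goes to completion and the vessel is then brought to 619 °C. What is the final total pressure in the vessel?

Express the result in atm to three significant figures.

7.30 atm

At constant V, partial pressures at 727 K are proportional to moles, so apply stoichiometry directly to pressures.
P(O2) required for 3.48 atm of NO = (1/2) × 3.48 = 1.740 atm; available 4.21 atm, so NO is limiting.
P(O2) remaining = 4.21 − (1/2) × 3.48 = 2.470 atm
P(gaseous products) = (2)/2 × 3.48 = 3.480 atm
P_total at 727 K = 2.470 + 3.480 = 5.950 atm
Scaling to 619 °C: P = 5.950 × 892.15/727 = 7.302 atm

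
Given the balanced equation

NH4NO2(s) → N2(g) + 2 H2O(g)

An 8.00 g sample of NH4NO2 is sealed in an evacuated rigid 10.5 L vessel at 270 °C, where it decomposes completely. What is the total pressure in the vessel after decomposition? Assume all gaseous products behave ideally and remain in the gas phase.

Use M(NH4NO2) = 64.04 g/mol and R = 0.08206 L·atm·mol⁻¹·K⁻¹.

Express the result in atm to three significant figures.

1.59 atm

n(NH4NO2) = 8.00 / 64.04 = 0.1249 mol
n(gas produced) = (3/1) × 0.1249 = 0.3747 mol
P = nRT/V = 0.3747 × 0.08206 × 543.15 / 10.5 = 1.591 atm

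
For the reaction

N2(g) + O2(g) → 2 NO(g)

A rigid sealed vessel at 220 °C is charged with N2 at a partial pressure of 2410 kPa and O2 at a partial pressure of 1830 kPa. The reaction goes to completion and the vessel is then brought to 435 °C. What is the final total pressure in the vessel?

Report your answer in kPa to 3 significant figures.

6090 kPa

At constant V, partial pressures at 220 °C are proportional to moles, so apply stoichiometry directly to pressures.
P(O2) required for 2410 kPa of N2 = (1/1) × 2410 = 2410 kPa; available 1830 kPa, so O2 is limiting.
P(N2) remaining = 2410 − (1/1) × 1830 = 580.0 kPa
P(gaseous products) = (2)/1 × 1830 = 3660 kPa
P_total at 220 °C = 580.0 + 3660 = 4240 kPa
Scaling to 435 °C: P = 4240 × 708.15/493.15 = 6089 kPa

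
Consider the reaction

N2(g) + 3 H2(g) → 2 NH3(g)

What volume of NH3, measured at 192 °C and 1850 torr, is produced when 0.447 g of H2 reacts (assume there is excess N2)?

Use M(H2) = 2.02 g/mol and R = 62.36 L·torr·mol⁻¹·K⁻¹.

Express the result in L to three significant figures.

2.31 L

n(H2) = 0.4470 / 2.02 = 0.2213 mol
n(NH3) = (2/3) × 0.2213 = 0.1475 mol
V = nRT/P = 0.1475 × 62.36 × 465.15 / 1850 = 2.313 L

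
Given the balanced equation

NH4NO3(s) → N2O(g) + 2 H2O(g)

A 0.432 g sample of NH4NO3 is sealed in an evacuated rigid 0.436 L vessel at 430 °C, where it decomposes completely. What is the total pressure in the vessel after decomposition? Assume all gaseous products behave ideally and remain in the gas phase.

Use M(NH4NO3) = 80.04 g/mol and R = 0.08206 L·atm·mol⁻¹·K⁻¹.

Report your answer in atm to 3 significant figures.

n(NH4NO3) = 0.432 / 80.04 = 0.005397 mol
n(gas produced) = (3/1) × 0.005397 = 0.01619 mol
P = nRT/V = 0.01619 × 0.08206 × 703.15 / 0.436 = 2.143 atm

2.14 atm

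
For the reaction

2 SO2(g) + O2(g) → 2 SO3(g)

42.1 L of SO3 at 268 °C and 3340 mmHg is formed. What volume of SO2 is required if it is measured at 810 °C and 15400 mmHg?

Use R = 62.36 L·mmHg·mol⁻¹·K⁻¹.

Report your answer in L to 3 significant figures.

n(SO3) = PV/RT = (3340 × 42.1) / (62.36 × 541.15) = 4.167 mol
n(SO2) = (2/2) × 4.167 = 4.167 mol
V = nRT/P = 4.167 × 62.36 × 1083.15 / 15400 = 18.28 L

18.3 L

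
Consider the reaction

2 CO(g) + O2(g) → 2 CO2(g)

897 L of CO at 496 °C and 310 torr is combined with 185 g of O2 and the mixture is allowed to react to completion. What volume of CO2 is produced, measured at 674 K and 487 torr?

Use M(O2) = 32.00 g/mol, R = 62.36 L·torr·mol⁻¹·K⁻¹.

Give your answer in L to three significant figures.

500 L

n(CO) = PV/RT = (310 × 897) / (62.36 × 769.15) = 5.797 mol
n(O2) = 185 / 32.00 = 5.781 mol
For 5.797 mol CO, stoichiometry requires (1/2) × 5.797 = 2.898 mol O2; 5.781 mol is available, so CO is limiting.
n(CO2) = (2/2) × 5.797 = 5.797 mol
V(CO2) = nRT/P = 5.797 × 62.36 × 674 / 487 = 500.3 L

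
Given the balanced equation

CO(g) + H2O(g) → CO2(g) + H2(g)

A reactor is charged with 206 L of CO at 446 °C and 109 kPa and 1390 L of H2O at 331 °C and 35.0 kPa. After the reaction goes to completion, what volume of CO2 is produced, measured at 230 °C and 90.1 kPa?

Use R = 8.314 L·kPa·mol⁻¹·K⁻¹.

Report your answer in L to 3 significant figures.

174 L

n(CO) = PV/RT = (109 × 206) / (8.314 × 719.15) = 3.755 mol
n(H2O) = PV/RT = (35.0 × 1390) / (8.314 × 604.15) = 9.686 mol
For 3.755 mol CO, stoichiometry requires (1/1) × 3.755 = 3.755 mol H2O; 9.686 mol is available, so CO is limiting.
n(CO2) = (1/1) × 3.755 = 3.755 mol
V(CO2) = nRT/P = 3.755 × 8.314 × 503.15 / 90.1 = 174.3 L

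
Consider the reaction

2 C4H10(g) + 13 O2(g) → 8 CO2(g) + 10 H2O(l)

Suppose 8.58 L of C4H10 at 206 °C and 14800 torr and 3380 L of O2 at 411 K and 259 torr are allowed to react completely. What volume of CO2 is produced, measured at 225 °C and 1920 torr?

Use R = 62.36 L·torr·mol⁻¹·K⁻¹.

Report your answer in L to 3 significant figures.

n(C4H10) = PV/RT = (14800 × 8.58) / (62.36 × 479.15) = 4.250 mol
n(O2) = PV/RT = (259 × 3380) / (62.36 × 411) = 34.16 mol
For 4.250 mol C4H10, stoichiometry requires (13/2) × 4.250 = 27.62 mol O2; 34.16 mol is available, so C4H10 is limiting.
n(CO2) = (8/2) × 4.250 = 17.00 mol
V(CO2) = nRT/P = 17.00 × 62.36 × 498.15 / 1920 = 275.1 L

275 L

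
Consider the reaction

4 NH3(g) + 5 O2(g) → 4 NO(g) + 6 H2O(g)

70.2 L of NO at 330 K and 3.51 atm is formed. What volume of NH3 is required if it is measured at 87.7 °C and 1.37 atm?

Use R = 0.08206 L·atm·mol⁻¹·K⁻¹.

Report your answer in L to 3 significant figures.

n(NO) = PV/RT = (3.51 × 70.2) / (0.08206 × 330) = 9.099 mol
n(NH3) = (4/4) × 9.099 = 9.099 mol
V = nRT/P = 9.099 × 0.08206 × 360.85 / 1.37 = 196.7 L

197 L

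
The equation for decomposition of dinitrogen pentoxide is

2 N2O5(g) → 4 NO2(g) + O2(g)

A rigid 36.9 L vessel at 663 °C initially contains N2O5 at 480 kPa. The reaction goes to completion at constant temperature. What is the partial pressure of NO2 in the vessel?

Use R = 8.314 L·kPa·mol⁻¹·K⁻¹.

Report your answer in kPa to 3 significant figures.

960 kPa

n(N2O5)₀ = PV/RT = (480 × 36.9) / (8.314 × 936.15) = 2.276 mol
n(NO2) = (4/2) × 2.276 = 4.552 mol
P(NO2) = nRT/V = 4.552 × 8.314 × 936.15 / 36.9 = 960.1 kPa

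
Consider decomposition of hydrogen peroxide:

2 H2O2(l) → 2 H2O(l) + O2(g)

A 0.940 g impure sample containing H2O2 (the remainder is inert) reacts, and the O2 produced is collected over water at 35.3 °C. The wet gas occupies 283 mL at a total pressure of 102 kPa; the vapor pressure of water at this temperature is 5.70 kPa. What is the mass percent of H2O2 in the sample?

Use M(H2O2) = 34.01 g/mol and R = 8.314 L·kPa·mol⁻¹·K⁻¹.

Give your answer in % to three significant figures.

P(O2) = 102 − 5.70 = 96.30 kPa
n(O2) = PV/RT = (96.30 × 0.2830) / (8.314 × 308.45) = 0.01063 mol
n(H2O2) = (2/1) × 0.01063 = 0.02126 mol
m(H2O2) = 0.02126 × 34.01 = 0.7231 g
%H2O2 = 0.7231 / 0.940 × 100 = 76.93%

76.9 %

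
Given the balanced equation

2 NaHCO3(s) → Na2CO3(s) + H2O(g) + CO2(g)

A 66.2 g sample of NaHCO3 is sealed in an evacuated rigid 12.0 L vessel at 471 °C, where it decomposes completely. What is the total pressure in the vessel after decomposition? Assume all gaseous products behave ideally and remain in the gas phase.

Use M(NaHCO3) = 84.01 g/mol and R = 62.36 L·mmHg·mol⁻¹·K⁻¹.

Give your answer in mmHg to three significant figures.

3050 mmHg

n(NaHCO3) = 66.2 / 84.01 = 0.7880 mol
n(gas produced) = (2/2) × 0.7880 = 0.7880 mol
P = nRT/V = 0.7880 × 62.36 × 744.15 / 12.0 = 3047 mmHg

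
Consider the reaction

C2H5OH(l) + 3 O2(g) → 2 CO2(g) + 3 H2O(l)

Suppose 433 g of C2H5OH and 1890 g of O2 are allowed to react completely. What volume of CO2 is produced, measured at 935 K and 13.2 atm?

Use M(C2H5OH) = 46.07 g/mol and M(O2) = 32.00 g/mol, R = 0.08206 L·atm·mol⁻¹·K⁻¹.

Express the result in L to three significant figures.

n(C2H5OH) = 433 / 46.07 = 9.399 mol
n(O2) = 1890 / 32.00 = 59.06 mol
For 9.399 mol C2H5OH, stoichiometry requires (3/1) × 9.399 = 28.20 mol O2; 59.06 mol is available, so C2H5OH is limiting.
n(CO2) = (2/1) × 9.399 = 18.80 mol
V(CO2) = nRT/P = 18.80 × 0.08206 × 935 / 13.2 = 109.3 L

109 L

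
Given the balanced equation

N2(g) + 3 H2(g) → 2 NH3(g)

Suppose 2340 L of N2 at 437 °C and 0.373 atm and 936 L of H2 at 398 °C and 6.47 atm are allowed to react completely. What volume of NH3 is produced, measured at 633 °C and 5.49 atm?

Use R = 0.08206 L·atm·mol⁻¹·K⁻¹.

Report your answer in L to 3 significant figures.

406 L

n(N2) = PV/RT = (0.373 × 2340) / (0.08206 × 710.15) = 14.98 mol
n(H2) = PV/RT = (6.47 × 936) / (0.08206 × 671.15) = 110.0 mol
For 14.98 mol N2, stoichiometry requires (3/1) × 14.98 = 44.94 mol H2; 110.0 mol is available, so N2 is limiting.
n(NH3) = (2/1) × 14.98 = 29.96 mol
V(NH3) = nRT/P = 29.96 × 0.08206 × 906.15 / 5.49 = 405.8 L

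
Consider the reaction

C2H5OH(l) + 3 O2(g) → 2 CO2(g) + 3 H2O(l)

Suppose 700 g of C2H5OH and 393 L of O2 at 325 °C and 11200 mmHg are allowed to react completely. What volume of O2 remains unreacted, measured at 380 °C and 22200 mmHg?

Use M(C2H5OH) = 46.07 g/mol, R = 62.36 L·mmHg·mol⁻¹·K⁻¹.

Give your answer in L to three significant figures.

n(C2H5OH) = 700 / 46.07 = 15.19 mol
n(O2) = PV/RT = (11200 × 393) / (62.36 × 598.15) = 118.0 mol
For 15.19 mol C2H5OH, stoichiometry requires (3/1) × 15.19 = 45.57 mol O2; 118.0 mol is available, so C2H5OH is limiting.
n(O2) consumed = (3/1) × 15.19 = 45.57 mol; remaining = 118.0 − 45.57 = 72.43 mol
V(O2) = nRT/P = 72.43 × 62.36 × 653.15 / 22200 = 132.9 L

133 L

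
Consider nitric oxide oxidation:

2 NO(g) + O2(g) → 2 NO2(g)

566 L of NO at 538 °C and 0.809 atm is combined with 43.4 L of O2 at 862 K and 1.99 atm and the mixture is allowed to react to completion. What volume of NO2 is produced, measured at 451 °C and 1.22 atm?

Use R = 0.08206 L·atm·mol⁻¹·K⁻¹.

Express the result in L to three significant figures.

n(NO) = PV/RT = (0.809 × 566) / (0.08206 × 811.15) = 6.879 mol
n(O2) = PV/RT = (1.99 × 43.4) / (0.08206 × 862) = 1.221 mol
For 6.879 mol NO, stoichiometry requires (1/2) × 6.879 = 3.439 mol O2; 1.221 mol is available, so O2 is limiting.
n(NO2) = (2/1) × 1.221 = 2.442 mol
V(NO2) = nRT/P = 2.442 × 0.08206 × 724.15 / 1.22 = 118.9 L

119 L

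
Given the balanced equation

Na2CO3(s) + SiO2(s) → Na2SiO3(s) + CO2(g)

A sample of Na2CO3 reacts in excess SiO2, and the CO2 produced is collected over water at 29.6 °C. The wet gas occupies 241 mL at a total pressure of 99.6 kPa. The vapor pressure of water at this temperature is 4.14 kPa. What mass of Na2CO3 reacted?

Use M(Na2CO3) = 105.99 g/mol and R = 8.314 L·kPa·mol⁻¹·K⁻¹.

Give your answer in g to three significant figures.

0.969 g

P(CO2) = 99.6 − 4.14 = 95.46 kPa
n(CO2) = PV/RT = (95.46 × 0.2410) / (8.314 × 302.75) = 0.009140 mol
n(Na2CO3) = (1/1) × 0.009140 = 0.009140 mol
m(Na2CO3) = 0.009140 × 105.99 = 0.9687 g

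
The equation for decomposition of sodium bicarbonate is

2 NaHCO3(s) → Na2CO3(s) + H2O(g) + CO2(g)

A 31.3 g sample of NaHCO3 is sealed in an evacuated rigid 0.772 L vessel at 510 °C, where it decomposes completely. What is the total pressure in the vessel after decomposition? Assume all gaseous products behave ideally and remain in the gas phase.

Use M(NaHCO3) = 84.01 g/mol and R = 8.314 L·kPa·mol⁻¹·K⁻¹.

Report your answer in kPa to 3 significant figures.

n(NaHCO3) = 31.3 / 84.01 = 0.3726 mol
n(gas produced) = (2/2) × 0.3726 = 0.3726 mol
P = nRT/V = 0.3726 × 8.314 × 783.15 / 0.772 = 3143 kPa

3140 kPa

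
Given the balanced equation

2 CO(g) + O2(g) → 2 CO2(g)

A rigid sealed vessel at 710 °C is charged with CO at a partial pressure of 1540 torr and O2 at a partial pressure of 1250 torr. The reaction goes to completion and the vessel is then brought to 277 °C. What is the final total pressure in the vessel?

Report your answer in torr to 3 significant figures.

1130 torr

Because the vessel is rigid and T is held at 710 °C, work the stoichiometry in partial pressures (P_i = n_iRT/V).
P(O2) required for 1540 torr of CO = (1/2) × 1540 = 770.0 torr; available 1250 torr, so CO is limiting.
P(O2) remaining = 1250 − (1/2) × 1540 = 480.0 torr
P(gaseous products) = (2)/2 × 1540 = 1540 torr
P_total at 710 °C = 480.0 + 1540 = 2020 torr
Scaling to 277 °C: P = 2020 × 550.15/983.15 = 1130 torr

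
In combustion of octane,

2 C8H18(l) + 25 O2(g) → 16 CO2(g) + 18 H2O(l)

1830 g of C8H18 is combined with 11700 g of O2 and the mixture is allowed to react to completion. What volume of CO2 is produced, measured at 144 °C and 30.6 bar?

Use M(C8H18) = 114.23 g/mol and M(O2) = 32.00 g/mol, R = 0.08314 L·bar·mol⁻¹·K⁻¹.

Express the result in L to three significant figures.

145 L

n(C8H18) = 1830 / 114.23 = 16.02 mol
n(O2) = 11700 / 32.00 = 365.6 mol
For 16.02 mol C8H18, stoichiometry requires (25/2) × 16.02 = 200.2 mol O2; 365.6 mol is available, so C8H18 is limiting.
n(CO2) = (16/2) × 16.02 = 128.2 mol
V(CO2) = nRT/P = 128.2 × 0.08314 × 417.15 / 30.6 = 145.3 L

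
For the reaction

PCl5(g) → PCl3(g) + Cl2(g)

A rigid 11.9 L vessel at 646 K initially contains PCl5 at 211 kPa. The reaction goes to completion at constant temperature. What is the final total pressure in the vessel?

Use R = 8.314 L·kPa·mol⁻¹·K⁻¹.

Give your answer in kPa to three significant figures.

At constant T and V, P ∝ n(gas): 1 mol gas → 2 mol gas.
P_final = (2/1) × 211 = 422.0 kPa

422 kPa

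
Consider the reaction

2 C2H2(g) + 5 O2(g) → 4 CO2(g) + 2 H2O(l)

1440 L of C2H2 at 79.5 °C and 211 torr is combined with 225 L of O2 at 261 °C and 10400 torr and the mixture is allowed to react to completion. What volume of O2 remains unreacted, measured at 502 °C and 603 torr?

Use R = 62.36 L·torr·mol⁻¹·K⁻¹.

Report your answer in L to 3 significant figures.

n(C2H2) = PV/RT = (211 × 1440) / (62.36 × 352.65) = 13.82 mol
n(O2) = PV/RT = (10400 × 225) / (62.36 × 534.15) = 70.25 mol
For 13.82 mol C2H2, stoichiometry requires (5/2) × 13.82 = 34.55 mol O2; 70.25 mol is available, so C2H2 is limiting.
n(O2) consumed = (5/2) × 13.82 = 34.55 mol; remaining = 70.25 − 34.55 = 35.70 mol
V(O2) = nRT/P = 35.70 × 62.36 × 775.15 / 603 = 2862 L

2860 L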